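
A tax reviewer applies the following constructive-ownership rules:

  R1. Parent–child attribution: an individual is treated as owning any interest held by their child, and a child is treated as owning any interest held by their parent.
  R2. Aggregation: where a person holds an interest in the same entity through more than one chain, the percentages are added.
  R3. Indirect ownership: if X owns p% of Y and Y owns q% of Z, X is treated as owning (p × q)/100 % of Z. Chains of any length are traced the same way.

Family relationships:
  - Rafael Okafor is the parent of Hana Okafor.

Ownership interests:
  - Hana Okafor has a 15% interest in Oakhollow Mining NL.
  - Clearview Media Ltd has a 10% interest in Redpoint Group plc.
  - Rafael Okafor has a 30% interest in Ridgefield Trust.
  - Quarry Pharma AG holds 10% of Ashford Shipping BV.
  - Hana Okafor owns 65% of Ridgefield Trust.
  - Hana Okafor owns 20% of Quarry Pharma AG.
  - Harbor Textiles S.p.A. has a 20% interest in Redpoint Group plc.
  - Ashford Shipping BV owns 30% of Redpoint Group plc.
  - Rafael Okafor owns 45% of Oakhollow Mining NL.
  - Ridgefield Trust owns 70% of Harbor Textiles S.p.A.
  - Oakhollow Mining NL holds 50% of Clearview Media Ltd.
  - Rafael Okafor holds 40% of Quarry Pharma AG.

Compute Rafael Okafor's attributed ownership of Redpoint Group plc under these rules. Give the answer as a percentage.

18.1%

By parent–child attribution (R1), Rafael Okafor is treated as also owning Hana Okafor's interest in Quarry Pharma AG, giving 40% + 20% = 60%.
By parent–child attribution (R1), Rafael Okafor is treated as also owning Hana Okafor's interest in Ridgefield Trust, giving 30% + 65% = 95%.
By parent–child attribution (R1), Rafael Okafor is treated as also owning Hana Okafor's interest in Oakhollow Mining NL, giving 45% + 15% = 60%.
Chain via Quarry Pharma AG → Ashford Shipping BV (R3): 60% × 10% × 30% = 1.8% of Redpoint Group plc.
Chain via Ridgefield Trust → Harbor Textiles S.p.A. (R3): 95% × 70% × 20% = 13.3% of Redpoint Group plc.
Chain via Oakhollow Mining NL → Clearview Media Ltd (R3): 60% × 50% × 10% = 3% of Redpoint Group plc.
Aggregating (R2): 1.8% + 13.3% + 3% = 18.1%.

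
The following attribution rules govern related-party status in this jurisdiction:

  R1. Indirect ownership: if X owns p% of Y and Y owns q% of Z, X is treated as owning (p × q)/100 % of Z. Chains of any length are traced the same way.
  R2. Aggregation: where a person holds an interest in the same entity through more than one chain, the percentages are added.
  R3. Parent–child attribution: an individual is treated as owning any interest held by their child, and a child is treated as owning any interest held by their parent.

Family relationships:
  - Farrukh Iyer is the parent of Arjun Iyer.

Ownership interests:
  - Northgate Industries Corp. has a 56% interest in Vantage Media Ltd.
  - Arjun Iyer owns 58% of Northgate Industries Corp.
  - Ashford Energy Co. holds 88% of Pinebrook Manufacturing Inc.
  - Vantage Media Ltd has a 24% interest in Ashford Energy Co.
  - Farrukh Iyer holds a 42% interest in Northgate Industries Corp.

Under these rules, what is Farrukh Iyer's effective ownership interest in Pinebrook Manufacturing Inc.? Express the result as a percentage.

11.8272%

By parent–child attribution (R3), Farrukh Iyer is treated as also owning Arjun Iyer's interest in Northgate Industries Corp, giving 42% + 58% = 100%.
Chain via Northgate Industries Corp. → Vantage Media Ltd → Ashford Energy Co. (R1): 100% × 56% × 24% × 88% = 11.8272% of Pinebrook Manufacturing Inc.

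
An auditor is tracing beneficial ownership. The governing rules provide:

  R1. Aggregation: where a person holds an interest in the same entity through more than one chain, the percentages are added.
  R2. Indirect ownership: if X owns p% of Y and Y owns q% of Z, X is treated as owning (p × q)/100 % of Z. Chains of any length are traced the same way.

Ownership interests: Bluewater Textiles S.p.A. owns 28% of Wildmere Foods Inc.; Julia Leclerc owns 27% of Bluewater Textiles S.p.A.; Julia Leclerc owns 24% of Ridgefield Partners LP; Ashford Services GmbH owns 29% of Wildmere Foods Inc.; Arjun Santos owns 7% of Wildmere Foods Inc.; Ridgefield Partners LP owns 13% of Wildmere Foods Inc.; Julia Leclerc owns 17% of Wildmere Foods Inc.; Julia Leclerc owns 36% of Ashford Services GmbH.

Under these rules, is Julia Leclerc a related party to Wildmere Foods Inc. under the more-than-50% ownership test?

No

Chain via Ridgefield Partners LP (R2): 24% × 13% = 3.12% of Wildmere Foods Inc.
Chain via Bluewater Textiles S.p.A. (R2): 27% × 28% = 7.56% of Wildmere Foods Inc.
Chain via Ashford Services GmbH (R2): 36% × 29% = 10.44% of Wildmere Foods Inc.
Direct interest in Wildmere Foods Inc: 17%.
Aggregating (R1): 3.12% + 7.56% + 10.44% + 17% = 38.12%.
38.12% does not exceed the 50% threshold, so Julia is not a related party to Wildmere Foods Inc.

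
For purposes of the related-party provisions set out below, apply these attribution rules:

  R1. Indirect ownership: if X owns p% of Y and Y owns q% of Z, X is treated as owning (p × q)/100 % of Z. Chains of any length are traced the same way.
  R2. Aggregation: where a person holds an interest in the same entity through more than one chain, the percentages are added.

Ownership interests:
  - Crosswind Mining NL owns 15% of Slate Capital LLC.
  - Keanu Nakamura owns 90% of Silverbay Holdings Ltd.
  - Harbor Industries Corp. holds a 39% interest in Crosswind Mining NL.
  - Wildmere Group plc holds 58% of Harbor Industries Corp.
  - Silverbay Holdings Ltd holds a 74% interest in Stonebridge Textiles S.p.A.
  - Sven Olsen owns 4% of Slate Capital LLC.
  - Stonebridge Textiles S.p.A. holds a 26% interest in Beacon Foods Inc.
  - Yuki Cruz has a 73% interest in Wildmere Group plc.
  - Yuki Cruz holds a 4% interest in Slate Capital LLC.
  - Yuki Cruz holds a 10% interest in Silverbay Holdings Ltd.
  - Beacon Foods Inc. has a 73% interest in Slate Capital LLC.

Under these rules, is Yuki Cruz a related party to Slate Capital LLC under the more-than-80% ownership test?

No

Chain via Wildmere Group plc → Harbor Industries Corp. → Crosswind Mining NL (R1): 73% × 58% × 39% × 15% = 2.47689% of Slate Capital LLC.
Chain via Silverbay Holdings Ltd → Stonebridge Textiles S.p.A. → Beacon Foods Inc. (R1): 10% × 74% × 26% × 73% = 1.40452% of Slate Capital LLC.
Direct interest in Slate Capital LLC: 4%.
Aggregating (R2): 2.47689% + 1.40452% + 4% = 7.88141%.
7.88141% does not exceed the 80% threshold, so Yuki is not a related party to Slate Capital LLC.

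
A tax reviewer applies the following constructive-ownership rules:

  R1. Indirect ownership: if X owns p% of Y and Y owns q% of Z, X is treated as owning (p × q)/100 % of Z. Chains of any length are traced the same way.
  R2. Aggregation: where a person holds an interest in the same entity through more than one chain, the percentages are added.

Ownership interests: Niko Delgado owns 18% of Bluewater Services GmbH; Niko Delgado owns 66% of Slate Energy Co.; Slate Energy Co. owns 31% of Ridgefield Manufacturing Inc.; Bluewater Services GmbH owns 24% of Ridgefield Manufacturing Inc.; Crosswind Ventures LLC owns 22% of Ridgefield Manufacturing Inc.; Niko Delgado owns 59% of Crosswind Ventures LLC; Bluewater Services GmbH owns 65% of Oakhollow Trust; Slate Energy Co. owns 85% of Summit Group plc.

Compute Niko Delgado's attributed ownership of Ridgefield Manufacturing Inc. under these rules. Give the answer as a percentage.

37.76%

Chain via Bluewater Services GmbH (R1): 18% × 24% = 4.32% of Ridgefield Manufacturing Inc.
Chain via Slate Energy Co. (R1): 66% × 31% = 20.46% of Ridgefield Manufacturing Inc.
Chain via Crosswind Ventures LLC (R1): 59% × 22% = 12.98% of Ridgefield Manufacturing Inc.
Aggregating (R2): 4.32% + 20.46% + 12.98% = 37.76%.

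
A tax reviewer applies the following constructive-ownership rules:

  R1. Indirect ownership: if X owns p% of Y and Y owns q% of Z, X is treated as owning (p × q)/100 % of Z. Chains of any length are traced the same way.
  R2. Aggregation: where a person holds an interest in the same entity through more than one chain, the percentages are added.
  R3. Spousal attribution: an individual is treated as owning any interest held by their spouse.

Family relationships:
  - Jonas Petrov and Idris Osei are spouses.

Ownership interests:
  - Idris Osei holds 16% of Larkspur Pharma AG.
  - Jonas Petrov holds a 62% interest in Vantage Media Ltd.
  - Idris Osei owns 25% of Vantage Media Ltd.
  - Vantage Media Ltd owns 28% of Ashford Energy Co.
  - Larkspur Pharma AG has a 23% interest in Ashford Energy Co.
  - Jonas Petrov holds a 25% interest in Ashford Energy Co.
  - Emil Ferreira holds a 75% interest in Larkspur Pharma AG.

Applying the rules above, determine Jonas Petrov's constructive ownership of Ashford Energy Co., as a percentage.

53.04%

By spousal attribution (R3), Jonas Petrov is treated as also owning Idris Osei's interest in Vantage Media Ltd, giving 62% + 25% = 87%.
By spousal attribution (R3), Jonas Petrov is treated as owning Idris Osei's 16% interest in Larkspur Pharma AG.
Chain via Vantage Media Ltd (R1): 87% × 28% = 24.36% of Ashford Energy Co.
Direct interest in Ashford Energy Co: 25%.
Chain via Larkspur Pharma AG (R1): 16% × 23% = 3.68% of Ashford Energy Co.
Aggregating (R2): 24.36% + 25% + 3.68% = 53.04%.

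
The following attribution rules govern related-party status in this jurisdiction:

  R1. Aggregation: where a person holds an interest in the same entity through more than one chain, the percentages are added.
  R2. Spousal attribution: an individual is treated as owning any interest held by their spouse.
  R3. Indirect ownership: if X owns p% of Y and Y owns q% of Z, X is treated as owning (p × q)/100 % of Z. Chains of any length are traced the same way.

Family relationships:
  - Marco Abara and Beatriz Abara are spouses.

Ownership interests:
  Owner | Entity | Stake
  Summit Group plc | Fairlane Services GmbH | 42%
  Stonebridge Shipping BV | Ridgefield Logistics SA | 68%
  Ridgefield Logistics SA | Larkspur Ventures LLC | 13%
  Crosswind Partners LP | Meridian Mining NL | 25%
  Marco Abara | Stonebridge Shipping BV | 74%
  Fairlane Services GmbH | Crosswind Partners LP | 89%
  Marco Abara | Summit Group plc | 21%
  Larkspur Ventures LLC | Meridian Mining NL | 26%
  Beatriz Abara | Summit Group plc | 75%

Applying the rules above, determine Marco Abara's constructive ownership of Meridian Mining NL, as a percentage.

By spousal attribution (R2), Marco Abara is treated as also owning Beatriz Abara's interest in Summit Group plc, giving 21% + 75% = 96%.
Chain via Stonebridge Shipping BV → Ridgefield Logistics SA → Larkspur Ventures LLC (R3): 74% × 68% × 13% × 26% = 1.700816% of Meridian Mining NL.
Chain via Summit Group plc → Fairlane Services GmbH → Crosswind Partners LP (R3): 96% × 42% × 89% × 25% = 8.9712% of Meridian Mining NL.
Aggregating (R1): 1.700816% + 8.9712% = 10.672016%.

10.672016%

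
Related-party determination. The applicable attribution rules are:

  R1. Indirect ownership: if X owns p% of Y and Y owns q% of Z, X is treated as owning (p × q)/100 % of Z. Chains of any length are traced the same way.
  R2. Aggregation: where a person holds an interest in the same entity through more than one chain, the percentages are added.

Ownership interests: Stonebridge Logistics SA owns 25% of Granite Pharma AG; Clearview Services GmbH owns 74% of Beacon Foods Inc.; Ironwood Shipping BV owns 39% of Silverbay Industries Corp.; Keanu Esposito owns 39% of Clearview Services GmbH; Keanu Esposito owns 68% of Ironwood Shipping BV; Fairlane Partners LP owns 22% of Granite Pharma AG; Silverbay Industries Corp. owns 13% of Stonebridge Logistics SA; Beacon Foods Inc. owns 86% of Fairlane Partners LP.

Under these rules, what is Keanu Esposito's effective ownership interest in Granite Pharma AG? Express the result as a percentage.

Chain via Clearview Services GmbH → Beacon Foods Inc. → Fairlane Partners LP (R1): 39% × 74% × 86% × 22% = 5.460312% of Granite Pharma AG.
Chain via Ironwood Shipping BV → Silverbay Industries Corp. → Stonebridge Logistics SA (R1): 68% × 39% × 13% × 25% = 0.8619% of Granite Pharma AG.
Aggregating (R2): 5.460312% + 0.8619% = 6.322212%.

6.322212%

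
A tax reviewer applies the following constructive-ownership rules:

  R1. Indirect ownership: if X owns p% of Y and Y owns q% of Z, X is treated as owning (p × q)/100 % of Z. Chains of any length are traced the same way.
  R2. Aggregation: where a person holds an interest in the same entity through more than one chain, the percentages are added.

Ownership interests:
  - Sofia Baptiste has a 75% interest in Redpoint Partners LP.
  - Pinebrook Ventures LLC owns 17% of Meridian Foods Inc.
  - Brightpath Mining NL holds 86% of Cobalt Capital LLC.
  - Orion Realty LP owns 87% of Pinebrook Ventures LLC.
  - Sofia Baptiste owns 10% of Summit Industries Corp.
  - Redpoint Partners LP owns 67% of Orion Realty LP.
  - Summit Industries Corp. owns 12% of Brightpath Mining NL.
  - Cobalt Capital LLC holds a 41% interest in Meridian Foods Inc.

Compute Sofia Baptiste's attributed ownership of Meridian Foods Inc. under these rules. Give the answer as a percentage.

7.855095%

Chain via Redpoint Partners LP → Orion Realty LP → Pinebrook Ventures LLC (R1): 75% × 67% × 87% × 17% = 7.431975% of Meridian Foods Inc.
Chain via Summit Industries Corp. → Brightpath Mining NL → Cobalt Capital LLC (R1): 10% × 12% × 86% × 41% = 0.42312% of Meridian Foods Inc.
Aggregating (R2): 7.431975% + 0.42312% = 7.855095%.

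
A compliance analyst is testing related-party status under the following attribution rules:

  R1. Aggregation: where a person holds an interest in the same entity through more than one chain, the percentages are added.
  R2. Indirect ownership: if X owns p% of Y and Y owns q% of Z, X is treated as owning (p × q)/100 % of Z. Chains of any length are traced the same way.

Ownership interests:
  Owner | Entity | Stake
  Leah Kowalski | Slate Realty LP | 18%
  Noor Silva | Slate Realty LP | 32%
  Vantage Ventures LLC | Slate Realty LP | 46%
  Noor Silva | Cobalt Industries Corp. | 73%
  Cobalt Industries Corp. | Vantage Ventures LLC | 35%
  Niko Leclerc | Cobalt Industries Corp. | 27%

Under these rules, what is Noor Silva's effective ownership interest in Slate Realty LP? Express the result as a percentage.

Chain via Cobalt Industries Corp. → Vantage Ventures LLC (R2): 73% × 35% × 46% = 11.753% of Slate Realty LP.
Direct interest in Slate Realty LP: 32%.
Aggregating (R1): 11.753% + 32% = 43.753%.

43.753%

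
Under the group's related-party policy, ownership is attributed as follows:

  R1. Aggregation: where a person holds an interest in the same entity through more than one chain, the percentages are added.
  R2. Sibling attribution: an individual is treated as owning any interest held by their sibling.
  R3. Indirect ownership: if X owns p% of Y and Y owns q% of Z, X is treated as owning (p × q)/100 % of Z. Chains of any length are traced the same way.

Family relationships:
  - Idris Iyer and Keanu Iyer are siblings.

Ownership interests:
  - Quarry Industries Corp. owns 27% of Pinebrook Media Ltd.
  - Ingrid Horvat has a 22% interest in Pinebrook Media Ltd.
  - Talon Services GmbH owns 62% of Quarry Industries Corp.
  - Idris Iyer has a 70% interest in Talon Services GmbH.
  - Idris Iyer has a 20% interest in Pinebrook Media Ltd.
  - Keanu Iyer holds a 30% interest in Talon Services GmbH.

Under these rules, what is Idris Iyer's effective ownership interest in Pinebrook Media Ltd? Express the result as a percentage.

36.74%

By sibling attribution (R2), Idris Iyer is treated as also owning Keanu Iyer's interest in Talon Services GmbH, giving 70% + 30% = 100%.
Chain via Talon Services GmbH → Quarry Industries Corp. (R3): 100% × 62% × 27% = 16.74% of Pinebrook Media Ltd.
Direct interest in Pinebrook Media Ltd: 20%.
Aggregating (R1): 16.74% + 20% = 36.74%.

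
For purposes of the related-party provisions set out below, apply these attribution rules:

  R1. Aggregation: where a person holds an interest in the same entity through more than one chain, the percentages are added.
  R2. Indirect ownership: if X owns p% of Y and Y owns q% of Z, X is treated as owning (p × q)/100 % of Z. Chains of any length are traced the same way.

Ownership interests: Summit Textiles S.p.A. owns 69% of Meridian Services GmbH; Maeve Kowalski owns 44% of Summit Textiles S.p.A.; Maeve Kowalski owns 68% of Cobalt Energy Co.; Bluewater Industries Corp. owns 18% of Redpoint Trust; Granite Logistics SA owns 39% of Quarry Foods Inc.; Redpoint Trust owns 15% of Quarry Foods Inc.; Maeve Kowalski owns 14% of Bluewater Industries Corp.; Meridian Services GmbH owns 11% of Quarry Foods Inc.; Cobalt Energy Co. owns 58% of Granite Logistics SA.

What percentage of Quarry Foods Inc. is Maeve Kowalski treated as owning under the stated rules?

19.0992%

Chain via Bluewater Industries Corp. → Redpoint Trust (R2): 14% × 18% × 15% = 0.378% of Quarry Foods Inc.
Chain via Summit Textiles S.p.A. → Meridian Services GmbH (R2): 44% × 69% × 11% = 3.3396% of Quarry Foods Inc.
Chain via Cobalt Energy Co. → Granite Logistics SA (R2): 68% × 58% × 39% = 15.3816% of Quarry Foods Inc.
Aggregating (R1): 0.378% + 3.3396% + 15.3816% = 19.0992%.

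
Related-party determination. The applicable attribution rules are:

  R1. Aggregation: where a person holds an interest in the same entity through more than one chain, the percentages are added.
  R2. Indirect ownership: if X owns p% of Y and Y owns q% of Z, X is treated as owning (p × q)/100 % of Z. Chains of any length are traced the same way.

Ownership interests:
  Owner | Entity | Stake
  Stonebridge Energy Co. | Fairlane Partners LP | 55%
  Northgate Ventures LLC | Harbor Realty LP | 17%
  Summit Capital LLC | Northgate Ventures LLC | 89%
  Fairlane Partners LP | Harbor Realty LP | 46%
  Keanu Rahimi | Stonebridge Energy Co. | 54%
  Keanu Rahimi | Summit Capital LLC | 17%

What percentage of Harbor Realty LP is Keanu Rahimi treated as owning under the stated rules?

Chain via Summit Capital LLC → Northgate Ventures LLC (R2): 17% × 89% × 17% = 2.5721% of Harbor Realty LP.
Chain via Stonebridge Energy Co. → Fairlane Partners LP (R2): 54% × 55% × 46% = 13.662% of Harbor Realty LP.
Aggregating (R1): 2.5721% + 13.662% = 16.2341%.

16.2341%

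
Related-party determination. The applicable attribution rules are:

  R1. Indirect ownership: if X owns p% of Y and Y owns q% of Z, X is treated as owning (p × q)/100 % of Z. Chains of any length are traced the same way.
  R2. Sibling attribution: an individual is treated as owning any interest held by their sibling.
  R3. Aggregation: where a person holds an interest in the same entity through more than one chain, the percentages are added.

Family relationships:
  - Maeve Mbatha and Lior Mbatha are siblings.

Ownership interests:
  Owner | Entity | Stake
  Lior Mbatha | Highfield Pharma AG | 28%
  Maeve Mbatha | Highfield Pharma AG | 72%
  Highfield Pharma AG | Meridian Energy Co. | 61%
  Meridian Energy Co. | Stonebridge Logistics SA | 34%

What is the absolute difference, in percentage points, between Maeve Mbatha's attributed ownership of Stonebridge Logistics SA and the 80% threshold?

By sibling attribution (R2), Maeve Mbatha is treated as also owning Lior Mbatha's interest in Highfield Pharma AG, giving 72% + 28% = 100%.
Chain via Highfield Pharma AG → Meridian Energy Co. (R1): 100% × 61% × 34% = 20.74% of Stonebridge Logistics SA.
20.74% falls short of the 80% threshold by 59.26 percentage points.

59.26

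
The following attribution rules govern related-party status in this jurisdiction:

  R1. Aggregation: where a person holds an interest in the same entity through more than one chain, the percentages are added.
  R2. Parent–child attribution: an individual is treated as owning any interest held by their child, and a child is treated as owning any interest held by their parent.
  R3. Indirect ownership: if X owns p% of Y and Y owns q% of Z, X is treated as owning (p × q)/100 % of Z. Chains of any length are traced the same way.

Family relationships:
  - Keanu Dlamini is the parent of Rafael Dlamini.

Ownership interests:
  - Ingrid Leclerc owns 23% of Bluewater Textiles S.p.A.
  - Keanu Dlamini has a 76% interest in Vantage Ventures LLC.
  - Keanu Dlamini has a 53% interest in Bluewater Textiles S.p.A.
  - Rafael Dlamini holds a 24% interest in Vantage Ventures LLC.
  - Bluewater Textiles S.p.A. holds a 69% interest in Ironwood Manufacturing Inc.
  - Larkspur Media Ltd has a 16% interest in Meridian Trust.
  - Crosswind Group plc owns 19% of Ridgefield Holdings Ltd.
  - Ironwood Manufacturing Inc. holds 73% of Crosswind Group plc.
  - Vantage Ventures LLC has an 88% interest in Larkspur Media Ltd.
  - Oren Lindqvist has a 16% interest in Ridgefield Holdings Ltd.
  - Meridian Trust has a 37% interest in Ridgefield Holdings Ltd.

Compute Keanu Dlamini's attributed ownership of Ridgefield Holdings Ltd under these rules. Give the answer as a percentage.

By parent–child attribution (R2), Keanu Dlamini is treated as also owning Rafael Dlamini's interest in Vantage Ventures LLC, giving 76% + 24% = 100%.
Chain via Bluewater Textiles S.p.A. → Ironwood Manufacturing Inc. → Crosswind Group plc (R3): 53% × 69% × 73% × 19% = 5.072259% of Ridgefield Holdings Ltd.
Chain via Vantage Ventures LLC → Larkspur Media Ltd → Meridian Trust (R3): 100% × 88% × 16% × 37% = 5.2096% of Ridgefield Holdings Ltd.
Aggregating (R1): 5.072259% + 5.2096% = 10.281859%.

10.281859%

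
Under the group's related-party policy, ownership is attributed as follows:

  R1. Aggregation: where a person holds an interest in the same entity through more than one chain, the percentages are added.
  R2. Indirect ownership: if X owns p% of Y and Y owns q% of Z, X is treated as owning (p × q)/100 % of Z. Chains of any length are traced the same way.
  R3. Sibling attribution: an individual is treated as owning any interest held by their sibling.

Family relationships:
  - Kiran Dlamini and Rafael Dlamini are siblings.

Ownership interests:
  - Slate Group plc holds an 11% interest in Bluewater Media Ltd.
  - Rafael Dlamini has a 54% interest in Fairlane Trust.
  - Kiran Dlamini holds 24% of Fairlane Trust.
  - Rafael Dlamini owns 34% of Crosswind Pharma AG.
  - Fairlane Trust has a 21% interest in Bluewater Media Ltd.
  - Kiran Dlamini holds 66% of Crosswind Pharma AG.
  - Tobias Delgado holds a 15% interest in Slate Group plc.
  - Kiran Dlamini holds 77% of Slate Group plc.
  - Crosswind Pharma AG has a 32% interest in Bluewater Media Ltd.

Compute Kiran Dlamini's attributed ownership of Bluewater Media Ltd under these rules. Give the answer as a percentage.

56.85%

By sibling attribution (R3), Kiran Dlamini is treated as also owning Rafael Dlamini's interest in Crosswind Pharma AG, giving 66% + 34% = 100%.
By sibling attribution (R3), Kiran Dlamini is treated as also owning Rafael Dlamini's interest in Fairlane Trust, giving 24% + 54% = 78%.
Chain via Crosswind Pharma AG (R2): 100% × 32% = 32% of Bluewater Media Ltd.
Chain via Fairlane Trust (R2): 78% × 21% = 16.38% of Bluewater Media Ltd.
Chain via Slate Group plc (R2): 77% × 11% = 8.47% of Bluewater Media Ltd.
Aggregating (R1): 32% + 16.38% + 8.47% = 56.85%.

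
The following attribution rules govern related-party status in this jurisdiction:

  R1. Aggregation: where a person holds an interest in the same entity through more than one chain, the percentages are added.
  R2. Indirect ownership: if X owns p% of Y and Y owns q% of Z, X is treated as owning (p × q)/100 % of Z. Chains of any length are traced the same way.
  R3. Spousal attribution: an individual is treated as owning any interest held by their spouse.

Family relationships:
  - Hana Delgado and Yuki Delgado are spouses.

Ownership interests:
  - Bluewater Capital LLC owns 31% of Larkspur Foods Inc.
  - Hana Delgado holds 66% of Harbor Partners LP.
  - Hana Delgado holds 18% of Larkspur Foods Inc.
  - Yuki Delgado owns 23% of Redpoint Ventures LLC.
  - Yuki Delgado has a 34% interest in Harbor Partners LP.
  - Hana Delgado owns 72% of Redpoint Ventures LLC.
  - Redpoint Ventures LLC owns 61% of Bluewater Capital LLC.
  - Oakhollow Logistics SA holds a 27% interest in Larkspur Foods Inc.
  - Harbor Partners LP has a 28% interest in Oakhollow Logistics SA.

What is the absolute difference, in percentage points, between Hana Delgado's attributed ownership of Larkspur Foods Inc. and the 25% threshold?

By spousal attribution (R3), Hana Delgado is treated as also owning Yuki Delgado's interest in Harbor Partners LP, giving 66% + 34% = 100%.
By spousal attribution (R3), Hana Delgado is treated as also owning Yuki Delgado's interest in Redpoint Ventures LLC, giving 72% + 23% = 95%.
Chain via Harbor Partners LP → Oakhollow Logistics SA (R2): 100% × 28% × 27% = 7.56% of Larkspur Foods Inc.
Chain via Redpoint Ventures LLC → Bluewater Capital LLC (R2): 95% × 61% × 31% = 17.9645% of Larkspur Foods Inc.
Direct interest in Larkspur Foods Inc: 18%.
Aggregating (R1): 7.56% + 17.9645% + 18% = 43.5245%.
43.5245% exceeds the 25% threshold by 18.5245 percentage points.

18.5245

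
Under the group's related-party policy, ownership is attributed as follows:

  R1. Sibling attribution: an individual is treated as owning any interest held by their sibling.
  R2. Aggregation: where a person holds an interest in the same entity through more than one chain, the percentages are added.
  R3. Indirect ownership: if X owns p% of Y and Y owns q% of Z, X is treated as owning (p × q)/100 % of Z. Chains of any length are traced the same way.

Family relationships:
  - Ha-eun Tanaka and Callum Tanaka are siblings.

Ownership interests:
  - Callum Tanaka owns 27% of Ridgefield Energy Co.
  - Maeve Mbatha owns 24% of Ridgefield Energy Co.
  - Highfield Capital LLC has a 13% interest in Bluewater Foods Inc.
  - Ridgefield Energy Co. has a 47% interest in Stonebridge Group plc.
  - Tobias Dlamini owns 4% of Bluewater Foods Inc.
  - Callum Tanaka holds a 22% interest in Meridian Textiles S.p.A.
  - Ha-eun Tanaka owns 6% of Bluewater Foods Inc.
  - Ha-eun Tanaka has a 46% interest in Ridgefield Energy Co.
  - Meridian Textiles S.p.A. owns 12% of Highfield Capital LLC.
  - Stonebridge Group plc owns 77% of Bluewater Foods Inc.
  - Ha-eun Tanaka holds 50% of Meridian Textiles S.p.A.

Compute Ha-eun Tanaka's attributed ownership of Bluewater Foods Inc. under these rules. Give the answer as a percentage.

By sibling attribution (R1), Ha-eun Tanaka is treated as also owning Callum Tanaka's interest in Meridian Textiles S.p.A, giving 50% + 22% = 72%.
By sibling attribution (R1), Ha-eun Tanaka is treated as also owning Callum Tanaka's interest in Ridgefield Energy Co, giving 46% + 27% = 73%.
Chain via Meridian Textiles S.p.A. → Highfield Capital LLC (R3): 72% × 12% × 13% = 1.1232% of Bluewater Foods Inc.
Chain via Ridgefield Energy Co. → Stonebridge Group plc (R3): 73% × 47% × 77% = 26.4187% of Bluewater Foods Inc.
Direct interest in Bluewater Foods Inc: 6%.
Aggregating (R2): 1.1232% + 26.4187% + 6% = 33.5419%.

33.5419%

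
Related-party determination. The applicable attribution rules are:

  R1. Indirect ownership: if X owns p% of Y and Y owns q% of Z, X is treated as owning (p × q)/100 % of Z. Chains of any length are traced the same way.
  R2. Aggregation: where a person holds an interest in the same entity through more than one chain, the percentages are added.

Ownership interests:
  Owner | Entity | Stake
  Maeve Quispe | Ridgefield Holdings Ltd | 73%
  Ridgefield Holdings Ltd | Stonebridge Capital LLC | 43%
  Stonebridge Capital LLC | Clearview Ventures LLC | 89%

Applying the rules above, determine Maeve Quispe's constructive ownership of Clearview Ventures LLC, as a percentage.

Chain via Ridgefield Holdings Ltd → Stonebridge Capital LLC (R1): 73% × 43% × 89% = 27.9371% of Clearview Ventures LLC.

27.9371%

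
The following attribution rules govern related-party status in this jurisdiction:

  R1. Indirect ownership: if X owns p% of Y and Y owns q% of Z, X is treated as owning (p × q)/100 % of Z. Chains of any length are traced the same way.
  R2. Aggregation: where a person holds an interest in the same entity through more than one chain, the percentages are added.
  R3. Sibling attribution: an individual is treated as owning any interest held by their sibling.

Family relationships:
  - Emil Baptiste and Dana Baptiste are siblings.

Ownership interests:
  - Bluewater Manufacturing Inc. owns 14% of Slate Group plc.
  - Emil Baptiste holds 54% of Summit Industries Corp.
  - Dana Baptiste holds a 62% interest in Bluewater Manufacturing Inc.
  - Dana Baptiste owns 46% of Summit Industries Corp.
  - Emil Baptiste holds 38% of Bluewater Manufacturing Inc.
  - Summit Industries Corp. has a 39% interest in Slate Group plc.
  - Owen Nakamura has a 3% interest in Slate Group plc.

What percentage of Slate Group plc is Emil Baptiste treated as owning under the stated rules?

By sibling attribution (R3), Emil Baptiste is treated as also owning Dana Baptiste's interest in Bluewater Manufacturing Inc, giving 38% + 62% = 100%.
By sibling attribution (R3), Emil Baptiste is treated as also owning Dana Baptiste's interest in Summit Industries Corp, giving 54% + 46% = 100%.
Chain via Bluewater Manufacturing Inc. (R1): 100% × 14% = 14% of Slate Group plc.
Chain via Summit Industries Corp. (R1): 100% × 39% = 39% of Slate Group plc.
Aggregating (R2): 14% + 39% = 53%.

53%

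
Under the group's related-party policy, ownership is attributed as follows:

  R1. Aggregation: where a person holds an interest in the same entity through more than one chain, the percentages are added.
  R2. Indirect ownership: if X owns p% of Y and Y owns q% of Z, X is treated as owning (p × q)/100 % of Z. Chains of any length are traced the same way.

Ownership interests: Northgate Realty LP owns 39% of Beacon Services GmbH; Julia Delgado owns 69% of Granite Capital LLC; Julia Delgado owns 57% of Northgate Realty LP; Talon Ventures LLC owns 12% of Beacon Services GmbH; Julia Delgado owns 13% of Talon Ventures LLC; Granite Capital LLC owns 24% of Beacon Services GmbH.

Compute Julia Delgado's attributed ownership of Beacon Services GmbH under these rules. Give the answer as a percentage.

40.35%

Chain via Northgate Realty LP (R2): 57% × 39% = 22.23% of Beacon Services GmbH.
Chain via Granite Capital LLC (R2): 69% × 24% = 16.56% of Beacon Services GmbH.
Chain via Talon Ventures LLC (R2): 13% × 12% = 1.56% of Beacon Services GmbH.
Aggregating (R1): 22.23% + 16.56% + 1.56% = 40.35%.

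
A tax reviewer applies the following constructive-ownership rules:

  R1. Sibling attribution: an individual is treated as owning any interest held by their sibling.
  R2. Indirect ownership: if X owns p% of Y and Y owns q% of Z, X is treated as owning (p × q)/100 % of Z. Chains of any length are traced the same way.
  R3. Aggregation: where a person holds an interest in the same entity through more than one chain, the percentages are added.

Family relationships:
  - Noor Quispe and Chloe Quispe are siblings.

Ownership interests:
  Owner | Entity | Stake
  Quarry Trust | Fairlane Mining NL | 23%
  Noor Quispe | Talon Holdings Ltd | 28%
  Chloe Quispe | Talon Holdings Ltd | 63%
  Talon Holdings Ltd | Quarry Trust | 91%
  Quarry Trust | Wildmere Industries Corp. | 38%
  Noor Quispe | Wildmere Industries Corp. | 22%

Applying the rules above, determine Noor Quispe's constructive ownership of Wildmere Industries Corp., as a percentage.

By sibling attribution (R1), Noor Quispe is treated as also owning Chloe Quispe's interest in Talon Holdings Ltd, giving 28% + 63% = 91%.
Chain via Talon Holdings Ltd → Quarry Trust (R2): 91% × 91% × 38% = 31.4678% of Wildmere Industries Corp.
Direct interest in Wildmere Industries Corp: 22%.
Aggregating (R3): 31.4678% + 22% = 53.4678%.

53.4678%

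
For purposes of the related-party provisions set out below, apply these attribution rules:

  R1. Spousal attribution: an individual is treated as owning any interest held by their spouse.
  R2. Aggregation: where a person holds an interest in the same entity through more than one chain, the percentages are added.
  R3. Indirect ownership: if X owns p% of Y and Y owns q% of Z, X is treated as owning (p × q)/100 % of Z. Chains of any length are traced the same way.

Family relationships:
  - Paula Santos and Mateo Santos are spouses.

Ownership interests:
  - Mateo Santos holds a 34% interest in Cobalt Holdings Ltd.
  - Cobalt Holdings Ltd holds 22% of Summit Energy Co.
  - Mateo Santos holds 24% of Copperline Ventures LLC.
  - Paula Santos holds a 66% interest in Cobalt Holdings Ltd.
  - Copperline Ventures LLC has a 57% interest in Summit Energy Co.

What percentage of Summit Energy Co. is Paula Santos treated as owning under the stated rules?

35.68%

By spousal attribution (R1), Paula Santos is treated as also owning Mateo Santos's interest in Cobalt Holdings Ltd, giving 66% + 34% = 100%.
By spousal attribution (R1), Paula Santos is treated as owning Mateo Santos's 24% interest in Copperline Ventures LLC.
Chain via Cobalt Holdings Ltd (R3): 100% × 22% = 22% of Summit Energy Co.
Chain via Copperline Ventures LLC (R3): 24% × 57% = 13.68% of Summit Energy Co.
Aggregating (R2): 22% + 13.68% = 35.68%.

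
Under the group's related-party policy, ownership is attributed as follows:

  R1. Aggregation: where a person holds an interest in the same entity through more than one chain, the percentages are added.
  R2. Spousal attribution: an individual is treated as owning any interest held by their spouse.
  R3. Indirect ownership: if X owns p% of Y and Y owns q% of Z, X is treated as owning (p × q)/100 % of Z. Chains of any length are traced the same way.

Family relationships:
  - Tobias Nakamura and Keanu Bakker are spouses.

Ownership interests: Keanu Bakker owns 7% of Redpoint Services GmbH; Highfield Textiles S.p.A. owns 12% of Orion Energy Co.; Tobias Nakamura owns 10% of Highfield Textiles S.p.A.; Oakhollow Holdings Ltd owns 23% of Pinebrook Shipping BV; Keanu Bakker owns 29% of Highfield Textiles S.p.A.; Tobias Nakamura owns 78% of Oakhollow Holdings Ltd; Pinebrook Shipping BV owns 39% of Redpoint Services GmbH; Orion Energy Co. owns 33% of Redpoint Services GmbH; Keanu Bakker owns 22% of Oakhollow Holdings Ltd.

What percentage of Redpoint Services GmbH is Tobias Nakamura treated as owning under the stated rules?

By spousal attribution (R2), Tobias Nakamura is treated as also owning Keanu Bakker's interest in Oakhollow Holdings Ltd, giving 78% + 22% = 100%.
By spousal attribution (R2), Tobias Nakamura is treated as also owning Keanu Bakker's interest in Highfield Textiles S.p.A, giving 10% + 29% = 39%.
By spousal attribution (R2), Tobias Nakamura is treated as owning Keanu Bakker's 7% interest in Redpoint Services GmbH.
Chain via Oakhollow Holdings Ltd → Pinebrook Shipping BV (R3): 100% × 23% × 39% = 8.97% of Redpoint Services GmbH.
Chain via Highfield Textiles S.p.A. → Orion Energy Co. (R3): 39% × 12% × 33% = 1.5444% of Redpoint Services GmbH.
Direct interest in Redpoint Services GmbH: 7%.
Aggregating (R1): 8.97% + 1.5444% + 7% = 17.5144%.

17.5144%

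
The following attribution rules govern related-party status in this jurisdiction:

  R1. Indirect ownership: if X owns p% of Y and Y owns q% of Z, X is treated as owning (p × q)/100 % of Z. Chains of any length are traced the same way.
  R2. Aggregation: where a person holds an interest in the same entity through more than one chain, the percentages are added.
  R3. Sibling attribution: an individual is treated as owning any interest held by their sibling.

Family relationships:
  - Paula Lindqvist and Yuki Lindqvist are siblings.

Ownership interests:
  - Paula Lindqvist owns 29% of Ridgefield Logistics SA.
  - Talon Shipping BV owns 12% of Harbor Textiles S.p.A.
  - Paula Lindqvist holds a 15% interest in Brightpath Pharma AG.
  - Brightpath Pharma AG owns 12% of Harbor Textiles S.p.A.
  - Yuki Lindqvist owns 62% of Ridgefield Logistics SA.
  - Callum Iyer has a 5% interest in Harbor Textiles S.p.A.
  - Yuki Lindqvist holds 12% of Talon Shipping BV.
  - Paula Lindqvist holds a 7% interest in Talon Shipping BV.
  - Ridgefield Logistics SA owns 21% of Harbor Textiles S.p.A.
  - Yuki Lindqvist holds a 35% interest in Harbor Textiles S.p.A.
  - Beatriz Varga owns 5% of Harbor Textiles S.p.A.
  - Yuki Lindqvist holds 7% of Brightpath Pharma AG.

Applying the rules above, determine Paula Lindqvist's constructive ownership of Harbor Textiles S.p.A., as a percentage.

By sibling attribution (R3), Paula Lindqvist is treated as also owning Yuki Lindqvist's interest in Talon Shipping BV, giving 7% + 12% = 19%.
By sibling attribution (R3), Paula Lindqvist is treated as also owning Yuki Lindqvist's interest in Ridgefield Logistics SA, giving 29% + 62% = 91%.
By sibling attribution (R3), Paula Lindqvist is treated as also owning Yuki Lindqvist's interest in Brightpath Pharma AG, giving 15% + 7% = 22%.
By sibling attribution (R3), Paula Lindqvist is treated as owning Yuki Lindqvist's 35% interest in Harbor Textiles S.p.A.
Chain via Talon Shipping BV (R1): 19% × 12% = 2.28% of Harbor Textiles S.p.A.
Chain via Ridgefield Logistics SA (R1): 91% × 21% = 19.11% of Harbor Textiles S.p.A.
Chain via Brightpath Pharma AG (R1): 22% × 12% = 2.64% of Harbor Textiles S.p.A.
Direct interest in Harbor Textiles S.p.A: 35%.
Aggregating (R2): 2.28% + 19.11% + 2.64% + 35% = 59.03%.

59.03%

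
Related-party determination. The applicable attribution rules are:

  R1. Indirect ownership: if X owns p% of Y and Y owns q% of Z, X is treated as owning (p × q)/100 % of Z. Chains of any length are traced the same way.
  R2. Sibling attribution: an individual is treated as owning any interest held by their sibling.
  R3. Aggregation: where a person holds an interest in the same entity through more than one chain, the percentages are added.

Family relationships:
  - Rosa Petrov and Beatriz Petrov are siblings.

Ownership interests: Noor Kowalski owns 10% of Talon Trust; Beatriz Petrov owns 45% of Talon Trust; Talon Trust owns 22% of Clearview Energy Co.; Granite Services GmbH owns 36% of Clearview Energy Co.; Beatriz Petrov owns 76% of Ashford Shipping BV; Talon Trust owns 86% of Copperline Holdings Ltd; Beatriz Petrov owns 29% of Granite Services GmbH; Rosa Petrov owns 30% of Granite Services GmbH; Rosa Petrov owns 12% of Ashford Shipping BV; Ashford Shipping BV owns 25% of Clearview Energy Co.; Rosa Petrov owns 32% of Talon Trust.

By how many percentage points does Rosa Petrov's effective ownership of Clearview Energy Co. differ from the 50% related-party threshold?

By sibling attribution (R2), Rosa Petrov is treated as also owning Beatriz Petrov's interest in Talon Trust, giving 32% + 45% = 77%.
By sibling attribution (R2), Rosa Petrov is treated as also owning Beatriz Petrov's interest in Ashford Shipping BV, giving 12% + 76% = 88%.
By sibling attribution (R2), Rosa Petrov is treated as also owning Beatriz Petrov's interest in Granite Services GmbH, giving 30% + 29% = 59%.
Chain via Talon Trust (R1): 77% × 22% = 16.94% of Clearview Energy Co.
Chain via Ashford Shipping BV (R1): 88% × 25% = 22% of Clearview Energy Co.
Chain via Granite Services GmbH (R1): 59% × 36% = 21.24% of Clearview Energy Co.
Aggregating (R3): 16.94% + 22% + 21.24% = 60.18%.
60.18% exceeds the 50% threshold by 10.18 percentage points.

10.18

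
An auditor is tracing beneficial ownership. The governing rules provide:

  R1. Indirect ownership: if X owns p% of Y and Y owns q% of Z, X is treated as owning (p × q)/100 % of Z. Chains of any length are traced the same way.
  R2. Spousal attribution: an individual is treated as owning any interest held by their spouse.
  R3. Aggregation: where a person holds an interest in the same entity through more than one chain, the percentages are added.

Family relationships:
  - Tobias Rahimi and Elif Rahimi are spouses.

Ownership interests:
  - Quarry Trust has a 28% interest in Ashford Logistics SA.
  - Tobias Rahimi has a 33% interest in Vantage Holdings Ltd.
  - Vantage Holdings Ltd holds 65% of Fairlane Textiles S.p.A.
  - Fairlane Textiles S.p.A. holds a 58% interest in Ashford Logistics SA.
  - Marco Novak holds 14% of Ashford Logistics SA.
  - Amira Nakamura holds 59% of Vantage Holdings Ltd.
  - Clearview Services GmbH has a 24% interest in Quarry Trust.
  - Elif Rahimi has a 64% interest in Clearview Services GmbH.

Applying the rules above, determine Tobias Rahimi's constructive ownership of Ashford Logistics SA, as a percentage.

16.7418%

By spousal attribution (R2), Tobias Rahimi is treated as owning Elif Rahimi's 64% interest in Clearview Services GmbH.
Chain via Vantage Holdings Ltd → Fairlane Textiles S.p.A. (R1): 33% × 65% × 58% = 12.441% of Ashford Logistics SA.
Chain via Clearview Services GmbH → Quarry Trust (R1): 64% × 24% × 28% = 4.3008% of Ashford Logistics SA.
Aggregating (R3): 12.441% + 4.3008% = 16.7418%.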